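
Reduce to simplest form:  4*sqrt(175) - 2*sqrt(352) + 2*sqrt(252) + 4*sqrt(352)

8*sqrt(22) + 32*sqrt(7)

4*sqrt(175) = 20*sqrt(7); 2*sqrt(352) = 8*sqrt(22); 2*sqrt(252) = 12*sqrt(7); 4*sqrt(352) = 16*sqrt(22)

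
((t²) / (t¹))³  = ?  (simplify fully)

t³

Inside the bracket: t¹
Raise to the power 3: t³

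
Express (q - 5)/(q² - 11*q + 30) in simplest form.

Factor: q² - 11*q + 30 = (q - 6)·(q - 5)
Cancel the common factor (q - 5).

1/(q - 6)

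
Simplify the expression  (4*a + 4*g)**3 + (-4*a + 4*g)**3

128*g*(3*a**2 + g**2)

Write as f((4*g),(4*a)) + f((4*g),-(4*a)) and expand.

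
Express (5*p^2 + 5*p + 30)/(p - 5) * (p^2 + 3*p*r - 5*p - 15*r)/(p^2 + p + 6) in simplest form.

5*p + 15*r

Factor: 5*p^2 + 5*p + 30 = 5*(p^2 + p + 6);  p^2 + 3*p*r - 5*p - 15*r = (p + 3*r)*(p - 5)
Cancel the common factors (p^2 + p + 6), (p - 5).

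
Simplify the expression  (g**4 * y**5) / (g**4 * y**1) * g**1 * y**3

Quotient: y**4
Multiply by g**1 * y**3: add exponents.

g*y**7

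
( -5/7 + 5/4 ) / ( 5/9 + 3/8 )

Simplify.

270/469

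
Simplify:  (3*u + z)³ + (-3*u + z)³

Write as f(z,(3*u)) + f(z,-(3*u)) and expand.

2*z*(27*u² + z²)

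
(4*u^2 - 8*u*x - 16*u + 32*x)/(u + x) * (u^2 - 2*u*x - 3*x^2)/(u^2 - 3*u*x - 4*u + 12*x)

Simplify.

4*u - 8*x

Factor: 4*u^2 - 8*u*x - 16*u + 32*x = 4*(u - 2*x)*(u - 4);  u^2 - 2*u*x - 3*x^2 = (u + x)*(u - 3*x);  u^2 - 3*u*x - 4*u + 12*x = (u - 3*x)*(u - 4)
Cancel the common factors (u - 3*x), (u + x), (u - 4).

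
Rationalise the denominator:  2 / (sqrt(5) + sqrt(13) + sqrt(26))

(-13*sqrt(10) - 4*sqrt(26) + 9*sqrt(13) + 17*sqrt(5))/49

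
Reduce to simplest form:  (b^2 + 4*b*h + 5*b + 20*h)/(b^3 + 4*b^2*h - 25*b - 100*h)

Factor: b^2 + 4*b*h + 5*b + 20*h = (b + 5)*(b + 4*h);  b^3 + 4*b^2*h - 25*b - 100*h = (b - 5)*(b + 5)*(b + 4*h)
Cancel the common factors (b + 4*h), (b + 5).

1/(b - 5)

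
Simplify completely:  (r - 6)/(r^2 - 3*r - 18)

Factor: r^2 - 3*r - 18 = (r + 3)*(r - 6)
Cancel the common factor (r - 6).

1/(r + 3)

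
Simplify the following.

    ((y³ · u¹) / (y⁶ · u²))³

Inside the bracket: (y^-3) · (u^-1)
Raise to the power 3: (y^-9) · (u^-3)

1/(u³*y⁹)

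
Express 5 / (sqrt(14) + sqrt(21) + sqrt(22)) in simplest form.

Group as (sqrt(21) + sqrt(22)) + sqrt(14); multiply by (sqrt(21) + sqrt(22)) - sqrt(14), then rationalise the remaining surd.

(-140*sqrt(33) + 65*sqrt(22) + 75*sqrt(21) + 145*sqrt(14))/1007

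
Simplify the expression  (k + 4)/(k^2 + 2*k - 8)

1/(k - 2)

Factor: k^2 + 2*k - 8 = (k + 4)*(k - 2)
Cancel the common factor (k + 4).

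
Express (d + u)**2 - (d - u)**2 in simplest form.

4*d*u

Only the odd-power cross terms survive.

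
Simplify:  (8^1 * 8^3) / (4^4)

2^4

8^1 = 2^3; 8^3 = 2^9; 4^4 = 2^8
Combine exponents: 2^4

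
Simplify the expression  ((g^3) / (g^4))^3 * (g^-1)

Inside the bracket: (g^-1)
Raise to the power 3: (g^-3)
Multiply by (g^-1): add exponents.

g^(-4)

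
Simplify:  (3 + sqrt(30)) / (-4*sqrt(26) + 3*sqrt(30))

(-8*sqrt(195) - 90 - 12*sqrt(26) - 9*sqrt(30))/146

Multiply numerator and denominator by 3*sqrt(30) + 4*sqrt(26).
Denominator becomes -146; numerator becomes 9*sqrt(30) + 12*sqrt(26) + 90 + 8*sqrt(195).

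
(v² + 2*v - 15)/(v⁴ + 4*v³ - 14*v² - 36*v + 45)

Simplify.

1/(v² + 2*v - 3)

Factor: v² + 2*v - 15 = (v + 5)·(v - 3);  v⁴ + 4*v³ - 14*v² - 36*v + 45 = (v - 3)·(v + 3)·(v + 5)·(v - 1)
Cancel the common factors (v + 5), (v - 3).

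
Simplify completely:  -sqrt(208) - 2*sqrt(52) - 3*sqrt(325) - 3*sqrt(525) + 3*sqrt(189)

sqrt(208) = 4*sqrt(13); 2*sqrt(52) = 4*sqrt(13); 3*sqrt(325) = 15*sqrt(13); 3*sqrt(525) = 15*sqrt(21); 3*sqrt(189) = 9*sqrt(21)

-23*sqrt(13) - 6*sqrt(21)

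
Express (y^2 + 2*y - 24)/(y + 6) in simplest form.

Factor: y^2 + 2*y - 24 = (y - 4)*(y + 6)
Cancel the common factor (y + 6).

y - 4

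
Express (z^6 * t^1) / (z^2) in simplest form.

t*z^4

Quotient: z^4 * t^1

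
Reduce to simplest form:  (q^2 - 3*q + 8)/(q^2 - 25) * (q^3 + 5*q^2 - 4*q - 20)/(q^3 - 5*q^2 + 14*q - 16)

Factor: q^2 - 25 = (q + 5)*(q - 5);  q^3 + 5*q^2 - 4*q - 20 = (q - 2)*(q + 5)*(q + 2);  q^3 - 5*q^2 + 14*q - 16 = (q^2 - 3*q + 8)*(q - 2)
Cancel the common factors (q^2 - 3*q + 8), (q + 5), (q - 2).

(q + 2)/(q - 5)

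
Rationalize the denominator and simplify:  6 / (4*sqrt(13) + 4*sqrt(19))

Multiply numerator and denominator by -4*sqrt(13) + 4*sqrt(19).
Denominator becomes 96; numerator becomes -24*sqrt(13) + 24*sqrt(19).

(-sqrt(13) + sqrt(19))/4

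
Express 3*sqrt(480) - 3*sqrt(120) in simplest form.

6*sqrt(30)

3*sqrt(480) = 12*sqrt(30); 3*sqrt(120) = 6*sqrt(30)
Combine: (12 - 6)·sqrt(30) = 6*sqrt(30)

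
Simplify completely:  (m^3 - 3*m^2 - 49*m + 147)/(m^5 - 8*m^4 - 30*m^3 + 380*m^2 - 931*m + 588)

1/(m^2 - 5*m + 4)

Factor: m^3 - 3*m^2 - 49*m + 147 = (m - 3)*(m - 7)*(m + 7);  m^5 - 8*m^4 - 30*m^3 + 380*m^2 - 931*m + 588 = (m - 1)*(m - 3)*(m - 4)*(m + 7)*(m - 7)
Cancel the common factors (m - 3), (m + 7), (m - 7).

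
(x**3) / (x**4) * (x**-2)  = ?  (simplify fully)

Quotient: (x**-1)
Multiply by (x**-2): add exponents.

x**(-3)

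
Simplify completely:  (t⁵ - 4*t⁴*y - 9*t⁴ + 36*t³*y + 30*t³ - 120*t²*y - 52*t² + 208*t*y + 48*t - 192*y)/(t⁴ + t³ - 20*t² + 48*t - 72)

Factor: t⁵ - 4*t⁴*y - 9*t⁴ + 36*t³*y + 30*t³ - 120*t²*y - 52*t² + 208*t*y + 48*t - 192*y = (t - 4*y)·(t - 3)·(t² - 2*t + 4)·(t - 4);  t⁴ + t³ - 20*t² + 48*t - 72 = (t - 3)·(t + 6)·(t² - 2*t + 4)
Cancel the common factors (t² - 2*t + 4), (t - 3).

(t² - 4*t*y - 4*t + 16*y)/(t + 6)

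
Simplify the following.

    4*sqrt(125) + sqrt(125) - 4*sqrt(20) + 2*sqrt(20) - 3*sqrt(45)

12*sqrt(5)

4*sqrt(125) = 20*sqrt(5); sqrt(125) = 5*sqrt(5); 4*sqrt(20) = 8*sqrt(5); 2*sqrt(20) = 4*sqrt(5); 3*sqrt(45) = 9*sqrt(5)
Combine: (20 + 5 - 8 + 4 - 9)·sqrt(5) = 12*sqrt(5)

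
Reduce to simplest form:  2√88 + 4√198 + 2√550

2√88 = 4*√22; 4√198 = 12*√22; 2√550 = 10*√22
Combine: (4 + 12 + 10)·√22 = 26*√22

26*√22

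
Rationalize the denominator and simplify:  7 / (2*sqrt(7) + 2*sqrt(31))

(-7*sqrt(7) + 7*sqrt(31))/48

Multiply numerator and denominator by -2*sqrt(31) + 2*sqrt(7).
Denominator becomes -96; numerator becomes -14*sqrt(31) + 14*sqrt(7).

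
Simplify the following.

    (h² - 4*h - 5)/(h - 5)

h + 1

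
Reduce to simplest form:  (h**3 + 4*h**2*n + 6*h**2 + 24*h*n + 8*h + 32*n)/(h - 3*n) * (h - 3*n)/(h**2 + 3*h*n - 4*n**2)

Factor: h**3 + 4*h**2*n + 6*h**2 + 24*h*n + 8*h + 32*n = (h + 2)*(h + 4)*(h + 4*n);  h**2 + 3*h*n - 4*n**2 = (h - n)*(h + 4*n)
Cancel the common factors (h + 4*n), (h - 3*n).

(h**2 + 6*h + 8)/(h - n)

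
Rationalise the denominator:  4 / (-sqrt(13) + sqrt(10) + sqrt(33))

(-30*sqrt(13) - 10*sqrt(33) + 36*sqrt(10) + 2*sqrt(4290))/105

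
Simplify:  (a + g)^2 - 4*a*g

Expand the square and combine the 4*a*g term.

(a - g)^2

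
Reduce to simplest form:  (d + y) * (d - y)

d^2 - y^2

(d+y)(d-y) = d^2 - y^2.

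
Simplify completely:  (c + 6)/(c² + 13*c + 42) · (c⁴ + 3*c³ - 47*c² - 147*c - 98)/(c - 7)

Factor: c² + 13*c + 42 = (c + 7)·(c + 6);  c⁴ + 3*c³ - 47*c² - 147*c - 98 = (c + 1)·(c - 7)·(c + 7)·(c + 2)
Cancel the common factors (c - 7), (c + 7), (c + 6).

c² + 3*c + 2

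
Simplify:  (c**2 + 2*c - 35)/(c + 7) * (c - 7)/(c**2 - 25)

Factor: c**2 + 2*c - 35 = (c + 7)*(c - 5);  c**2 - 25 = (c + 5)*(c - 5)
Cancel the common factors (c + 7), (c - 5).

(c - 7)/(c + 5)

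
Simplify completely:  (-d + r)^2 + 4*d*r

Expanding gives d^2 + 2*d*r + r^2, a perfect square.

(d + r)^2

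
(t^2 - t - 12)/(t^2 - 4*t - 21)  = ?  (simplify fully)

(t - 4)/(t - 7)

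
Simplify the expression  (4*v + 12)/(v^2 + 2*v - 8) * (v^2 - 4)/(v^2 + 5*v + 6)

4/(v + 4)

Factor: 4*v + 12 = 4*(v + 3);  v^2 + 2*v - 8 = (v - 2)*(v + 4);  v^2 - 4 = (v + 2)*(v - 2);  v^2 + 5*v + 6 = (v + 3)*(v + 2)
Cancel the common factors (v + 2), (v - 2), (v + 3).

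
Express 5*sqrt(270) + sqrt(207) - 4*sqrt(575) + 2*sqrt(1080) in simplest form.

5*sqrt(270) = 15*sqrt(30); sqrt(207) = 3*sqrt(23); 4*sqrt(575) = 20*sqrt(23); 2*sqrt(1080) = 12*sqrt(30)

-17*sqrt(23) + 27*sqrt(30)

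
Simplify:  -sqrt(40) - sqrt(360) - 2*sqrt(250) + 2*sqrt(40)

sqrt(40) = 2*sqrt(10); sqrt(360) = 6*sqrt(10); 2*sqrt(250) = 10*sqrt(10); 2*sqrt(40) = 4*sqrt(10)
Combine: (-2 - 6 - 10 + 4)·sqrt(10) = -14*sqrt(10)

-14*sqrt(10)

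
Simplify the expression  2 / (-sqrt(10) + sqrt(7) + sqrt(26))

(-46*sqrt(10) - 18*sqrt(26) + 58*sqrt(7) + 8*sqrt(455))/199

Group as (sqrt(7) + sqrt(26)) - sqrt(10); multiply by (sqrt(7) + sqrt(26)) + sqrt(10), then rationalise the remaining surd.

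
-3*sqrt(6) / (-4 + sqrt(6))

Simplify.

(9 + 6*sqrt(6))/5

Multiply numerator and denominator by -4 - sqrt(6).
Denominator becomes 10; numerator becomes 18 + 12*sqrt(6).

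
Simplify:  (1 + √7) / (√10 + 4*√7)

(-√70 - √10 + 4*√7 + 28)/102

Multiply numerator and denominator by -√10 + 4*√7.
Denominator becomes 102; numerator becomes -√70 - √10 + 4*√7 + 28.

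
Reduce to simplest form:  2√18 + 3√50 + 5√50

46*√2

2√18 = 6*√2; 3√50 = 15*√2; 5√50 = 25*√2
Combine: (6 + 15 + 25)·√2 = 46*√2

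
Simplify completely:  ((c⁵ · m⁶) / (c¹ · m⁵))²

c⁸*m²

Inside the bracket: c⁴ · m¹
Raise to the power 2: c⁸ · m²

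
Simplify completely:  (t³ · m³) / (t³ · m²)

m

Quotient: m¹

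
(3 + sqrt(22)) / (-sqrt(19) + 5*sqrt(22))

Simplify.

(3*sqrt(19) + sqrt(418) + 15*sqrt(22) + 110)/531

Multiply numerator and denominator by sqrt(19) + 5*sqrt(22).
Denominator becomes 531; numerator becomes 3*sqrt(19) + sqrt(418) + 15*sqrt(22) + 110.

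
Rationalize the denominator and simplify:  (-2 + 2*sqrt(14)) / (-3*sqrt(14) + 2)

(-40 + sqrt(14))/61

Multiply numerator and denominator by 2 + 3*sqrt(14).
Denominator becomes -122; numerator becomes -2*sqrt(14) + 80.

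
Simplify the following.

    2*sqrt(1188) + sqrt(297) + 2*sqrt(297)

21*sqrt(33)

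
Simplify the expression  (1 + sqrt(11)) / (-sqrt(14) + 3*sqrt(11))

Multiply numerator and denominator by sqrt(14) + 3*sqrt(11).
Denominator becomes 85; numerator becomes sqrt(14) + 3*sqrt(11) + sqrt(154) + 33.

(sqrt(14) + 3*sqrt(11) + sqrt(154) + 33)/85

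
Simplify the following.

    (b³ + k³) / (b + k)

b² - b*k + k²

Apply the sum-of-cubes factorisation and cancel (b + k).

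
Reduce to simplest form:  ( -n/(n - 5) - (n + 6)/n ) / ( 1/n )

Numerator: -n/(n - 5) - (n + 6)/n = (-2*n**2 - n + 30)/(n**2 - 5*n)
Denominator: 1/n = 1/n
Divide: ((-2*n**2 - n + 30)/(n**2 - 5*n)) · (n) = (-2*n**2 - n + 30)/(n - 5)

(-2*n**2 - n + 30)/(n - 5)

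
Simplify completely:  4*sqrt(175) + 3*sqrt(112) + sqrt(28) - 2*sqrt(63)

28*sqrt(7)

4*sqrt(175) = 20*sqrt(7); 3*sqrt(112) = 12*sqrt(7); sqrt(28) = 2*sqrt(7); 2*sqrt(63) = 6*sqrt(7)
Combine: (20 + 12 + 2 - 6)·sqrt(7) = 28*sqrt(7)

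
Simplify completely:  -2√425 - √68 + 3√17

-9*√17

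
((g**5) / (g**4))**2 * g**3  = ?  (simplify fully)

Inside the bracket: g**1
Raise to the power 2: g**2
Multiply by g**3: add exponents.

g**5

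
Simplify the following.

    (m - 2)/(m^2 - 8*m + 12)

1/(m - 6)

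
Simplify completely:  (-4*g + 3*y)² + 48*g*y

After expansion: 16*g² + 24*g*y + 9*y² — a perfect-square trinomial.

(4*g + 3*y)²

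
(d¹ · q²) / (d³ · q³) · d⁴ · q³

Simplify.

Quotient: (d^-2) · (q^-1)
Multiply by d⁴ · q³: add exponents.

d²*q²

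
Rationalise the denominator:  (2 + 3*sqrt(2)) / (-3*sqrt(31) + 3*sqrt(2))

(-3*sqrt(62) - 2*sqrt(31) - 6 - 2*sqrt(2))/87

Multiply numerator and denominator by 3*sqrt(2) + 3*sqrt(31).
Denominator becomes -261; numerator becomes 6*sqrt(2) + 18 + 6*sqrt(31) + 9*sqrt(62).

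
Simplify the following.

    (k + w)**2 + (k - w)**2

Binomially expand both and collect terms in k, w.

2*k**2 + 2*w**2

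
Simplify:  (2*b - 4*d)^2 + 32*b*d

After expansion: 4*b^2 + 16*b*d + 16*d^2 — a perfect-square trinomial.

4*(b + 2*d)^2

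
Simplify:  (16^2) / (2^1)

16^2 = 2^8; 2^1 = 2^1
Combine exponents: 2^7

2^7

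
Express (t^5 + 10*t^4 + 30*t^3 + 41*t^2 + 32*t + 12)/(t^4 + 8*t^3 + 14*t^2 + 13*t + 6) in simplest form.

Factor: t^5 + 10*t^4 + 30*t^3 + 41*t^2 + 32*t + 12 = (t + 6)*(t^2 + t + 1)*(t + 2)*(t + 1);  t^4 + 8*t^3 + 14*t^2 + 13*t + 6 = (t + 6)*(t^2 + t + 1)*(t + 1)
Cancel the common factors (t^2 + t + 1), (t + 6), (t + 1).

t + 2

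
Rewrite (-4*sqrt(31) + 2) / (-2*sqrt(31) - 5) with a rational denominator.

(-8*sqrt(31) + 86)/33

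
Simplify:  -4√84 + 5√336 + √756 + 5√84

28*√21

4√84 = 8*√21; 5√336 = 20*√21; √756 = 6*√21; 5√84 = 10*√21
Combine: (-8 + 20 + 6 + 10)·√21 = 28*√21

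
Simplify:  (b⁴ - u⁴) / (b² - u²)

b² + u²

Factor b^4 - u^4 and cancel (b² - u²).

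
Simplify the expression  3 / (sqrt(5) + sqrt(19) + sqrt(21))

(-6*sqrt(1995) + 9*sqrt(21) + 21*sqrt(19) + 105*sqrt(5))/371

Group as (sqrt(5) + sqrt(19)) + sqrt(21); multiply by (sqrt(5) + sqrt(19)) - sqrt(21), then rationalise the remaining surd.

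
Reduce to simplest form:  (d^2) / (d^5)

d^(-3)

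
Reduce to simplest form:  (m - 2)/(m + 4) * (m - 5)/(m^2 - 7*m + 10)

1/(m + 4)

Factor: m^2 - 7*m + 10 = (m - 2)*(m - 5)
Cancel the common factors (m - 2), (m - 5).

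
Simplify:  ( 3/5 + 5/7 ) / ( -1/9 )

Numerator: 3/5 + 5/7 = 46/35
Denominator: -1/9 = -1/9
Divide: (46/35) · (-9) = -414/35

-414/35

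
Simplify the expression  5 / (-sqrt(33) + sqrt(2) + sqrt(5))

Group as (sqrt(2) + sqrt(5)) - sqrt(33); multiply by (sqrt(2) + sqrt(5)) + sqrt(33), then rationalise the remaining surd.

(-65*sqrt(33) - 75*sqrt(5) - 90*sqrt(2) - 5*sqrt(330))/318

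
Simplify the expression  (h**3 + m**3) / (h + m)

h**2 - h*m + m**2

Apply the sum-of-cubes factorisation and cancel (h + m).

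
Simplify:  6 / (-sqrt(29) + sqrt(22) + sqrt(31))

(-36*sqrt(29) + 30*sqrt(31) + 57*sqrt(22) + 3*sqrt(19778))/538

Group as (sqrt(22) + sqrt(31)) - sqrt(29); multiply by (sqrt(22) + sqrt(31)) + sqrt(29), then rationalise the remaining surd.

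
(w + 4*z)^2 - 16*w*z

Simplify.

(w - 4*z)^2

Expanding gives w^2 - 8*w*z + 16*z^2, a perfect square.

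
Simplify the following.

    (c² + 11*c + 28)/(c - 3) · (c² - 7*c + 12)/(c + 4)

c² + 3*c - 28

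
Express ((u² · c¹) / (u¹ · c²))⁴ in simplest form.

u⁴/c⁴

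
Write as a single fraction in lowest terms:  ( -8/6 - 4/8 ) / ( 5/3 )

-11/10

Numerator: -8/6 - 4/8 = -11/6
Denominator: 5/3 = 5/3
Divide: (-11/6) · (3/5) = -11/10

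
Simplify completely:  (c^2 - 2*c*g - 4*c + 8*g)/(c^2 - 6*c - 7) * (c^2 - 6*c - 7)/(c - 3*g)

(c^2 - 2*c*g - 4*c + 8*g)/(c - 3*g)

Factor: c^2 - 2*c*g - 4*c + 8*g = (c - 2*g)*(c - 4);  c^2 - 6*c - 7 = (c + 1)*(c - 7);  c^2 - 6*c - 7 = (c - 7)*(c + 1)
Cancel the common factors (c + 1), (c - 7).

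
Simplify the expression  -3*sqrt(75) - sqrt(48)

3*sqrt(75) = 15*sqrt(3); sqrt(48) = 4*sqrt(3)
Combine: (-15 - 4)·sqrt(3) = -19*sqrt(3)

-19*sqrt(3)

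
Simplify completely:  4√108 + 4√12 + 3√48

44*√3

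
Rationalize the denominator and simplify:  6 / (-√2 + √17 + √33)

(-9*√17 - √1122 + 24*√2 + 7*√33)/5

Group as (√17 + √33) - √2; multiply by (√17 + √33) + √2, then rationalise the remaining surd.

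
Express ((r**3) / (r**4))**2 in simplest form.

Inside the bracket: (r**-1)
Raise to the power 2: (r**-2)

r**(-2)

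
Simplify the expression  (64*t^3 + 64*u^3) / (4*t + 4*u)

Apply the sum-of-cubes factorisation and cancel (4*t + 4*u).

16*t^2 - 16*t*u + 16*u^2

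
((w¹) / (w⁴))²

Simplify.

Inside the bracket: (w^-3)
Raise to the power 2: (w^-6)

w^(-6)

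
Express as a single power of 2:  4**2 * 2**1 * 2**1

2**6

4**2 = 2**4; 2**1 = 2**1; 2**1 = 2**1
Combine exponents: 2**6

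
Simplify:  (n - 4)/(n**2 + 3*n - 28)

Factor: n**2 + 3*n - 28 = (n - 4)*(n + 7)
Cancel the common factor (n - 4).

1/(n + 7)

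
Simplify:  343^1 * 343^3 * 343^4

7^24

343^1 = 7^3; 343^3 = 7^9; 343^4 = 7^12
Combine exponents: 7^24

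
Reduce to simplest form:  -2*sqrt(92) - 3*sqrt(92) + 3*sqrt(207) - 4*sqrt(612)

-24*sqrt(17) - sqrt(23)

2*sqrt(92) = 4*sqrt(23); 3*sqrt(92) = 6*sqrt(23); 3*sqrt(207) = 9*sqrt(23); 4*sqrt(612) = 24*sqrt(17)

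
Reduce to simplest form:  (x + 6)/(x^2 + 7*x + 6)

Factor: x^2 + 7*x + 6 = (x + 1)*(x + 6)
Cancel the common factor (x + 6).

1/(x + 1)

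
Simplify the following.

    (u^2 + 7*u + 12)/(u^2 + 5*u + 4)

(u + 3)/(u + 1)

Factor: u^2 + 7*u + 12 = (u + 3)*(u + 4);  u^2 + 5*u + 4 = (u + 4)*(u + 1)
Cancel the common factor (u + 4).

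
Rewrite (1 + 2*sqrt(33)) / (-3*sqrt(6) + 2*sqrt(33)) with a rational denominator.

Multiply numerator and denominator by 3*sqrt(6) + 2*sqrt(33).
Denominator becomes 78; numerator becomes 3*sqrt(6) + 2*sqrt(33) + 18*sqrt(22) + 132.

(3*sqrt(6) + 2*sqrt(33) + 18*sqrt(22) + 132)/78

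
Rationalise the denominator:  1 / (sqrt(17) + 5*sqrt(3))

Multiply numerator and denominator by -sqrt(17) + 5*sqrt(3).
Denominator becomes 58; numerator becomes -sqrt(17) + 5*sqrt(3).

(-sqrt(17) + 5*sqrt(3))/58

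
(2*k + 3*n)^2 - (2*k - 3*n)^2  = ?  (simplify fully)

24*k*n

Write as f((2*k),(3*n)) - f((2*k),-(3*n)) and expand.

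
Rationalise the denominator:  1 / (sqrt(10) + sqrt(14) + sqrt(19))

Group as (sqrt(10) + sqrt(19)) + sqrt(14); multiply by (sqrt(10) + sqrt(19)) - sqrt(14), then rationalise the remaining surd.

(-4*sqrt(665) + 5*sqrt(19) + 15*sqrt(14) + 23*sqrt(10))/535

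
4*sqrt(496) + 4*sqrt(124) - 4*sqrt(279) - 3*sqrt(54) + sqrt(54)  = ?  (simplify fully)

-6*sqrt(6) + 12*sqrt(31)

4*sqrt(496) = 16*sqrt(31); 4*sqrt(124) = 8*sqrt(31); 4*sqrt(279) = 12*sqrt(31); 3*sqrt(54) = 9*sqrt(6); sqrt(54) = 3*sqrt(6)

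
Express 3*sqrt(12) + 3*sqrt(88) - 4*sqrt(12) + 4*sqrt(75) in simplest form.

6*sqrt(22) + 18*sqrt(3)

3*sqrt(12) = 6*sqrt(3); 3*sqrt(88) = 6*sqrt(22); 4*sqrt(12) = 8*sqrt(3); 4*sqrt(75) = 20*sqrt(3)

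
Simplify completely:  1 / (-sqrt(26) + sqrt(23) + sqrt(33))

Group as (sqrt(23) + sqrt(33)) - sqrt(26); multiply by (sqrt(23) + sqrt(33)) + sqrt(26), then rationalise the remaining surd.

(-15*sqrt(26) + 8*sqrt(33) + 18*sqrt(23) + sqrt(19734))/1068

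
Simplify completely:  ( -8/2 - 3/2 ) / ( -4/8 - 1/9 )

Numerator: -8/2 - 3/2 = -11/2
Denominator: -4/8 - 1/9 = -11/18
Divide: (-11/2) · (-18/11) = 9

9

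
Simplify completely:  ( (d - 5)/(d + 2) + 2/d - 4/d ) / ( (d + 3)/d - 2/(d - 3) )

(d³ - 10*d² + 17*d + 12)/(d³ - 13*d - 18)

Numerator: (d - 5)/(d + 2) + 2/d - 4/d = (d² - 7*d - 4)/(d² + 2*d)
Denominator: (d + 3)/d - 2/(d - 3) = (d² - 2*d - 9)/(d² - 3*d)
Divide: ((d² - 7*d - 4)/(d² + 2*d)) · ((d² - 3*d)/(d² - 2*d - 9)) = (d³ - 10*d² + 17*d + 12)/(d³ - 13*d - 18)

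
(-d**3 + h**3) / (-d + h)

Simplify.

d**2 + d*h + h**2

Apply the difference-of-cubes factorisation and cancel (-d + h).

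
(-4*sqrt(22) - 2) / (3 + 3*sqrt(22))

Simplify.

(-86 + 2*sqrt(22))/63

Multiply numerator and denominator by -3*sqrt(22) + 3.
Denominator becomes -189; numerator becomes -6*sqrt(22) + 258.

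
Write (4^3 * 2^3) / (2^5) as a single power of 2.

4^3 = 2^6; 2^3 = 2^3; 2^5 = 2^5
Combine exponents: 2^4

2^4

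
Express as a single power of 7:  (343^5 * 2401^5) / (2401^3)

7^23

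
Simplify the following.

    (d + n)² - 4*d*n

(d - n)²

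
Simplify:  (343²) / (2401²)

7^(-2)

343² = 7^6; 2401² = 7^8
Combine exponents: 7^(-2)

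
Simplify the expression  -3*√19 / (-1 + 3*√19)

(-171 - 3*√19)/170

Multiply numerator and denominator by -3*√19 - 1.
Denominator becomes -170; numerator becomes 3*√19 + 171.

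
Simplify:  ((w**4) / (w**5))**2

Inside the bracket: (w**-1)
Raise to the power 2: (w**-2)

w**(-2)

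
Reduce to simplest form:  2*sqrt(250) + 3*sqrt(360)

28*sqrt(10)

2*sqrt(250) = 10*sqrt(10); 3*sqrt(360) = 18*sqrt(10)
Combine: (10 + 18)·sqrt(10) = 28*sqrt(10)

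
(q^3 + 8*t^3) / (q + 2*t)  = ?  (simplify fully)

Apply the sum-of-cubes factorisation and cancel (q + 2*t).

q^2 - 2*q*t + 4*t^2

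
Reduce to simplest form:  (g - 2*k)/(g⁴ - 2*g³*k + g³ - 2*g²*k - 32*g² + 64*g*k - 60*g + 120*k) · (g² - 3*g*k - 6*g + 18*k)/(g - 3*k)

1/(g² + 7*g + 10)

Factor: g⁴ - 2*g³*k + g³ - 2*g²*k - 32*g² + 64*g*k - 60*g + 120*k = (g - 6)·(g + 5)·(g - 2*k)·(g + 2);  g² - 3*g*k - 6*g + 18*k = (g - 6)·(g - 3*k)
Cancel the common factors (g - 3*k), (g - 2*k), (g - 6).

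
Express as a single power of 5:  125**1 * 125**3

125**1 = 5**3; 125**3 = 5**9
Combine exponents: 5**12

5**12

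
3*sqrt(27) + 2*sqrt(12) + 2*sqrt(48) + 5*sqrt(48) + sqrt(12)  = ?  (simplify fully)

43*sqrt(3)

3*sqrt(27) = 9*sqrt(3); 2*sqrt(12) = 4*sqrt(3); 2*sqrt(48) = 8*sqrt(3); 5*sqrt(48) = 20*sqrt(3); sqrt(12) = 2*sqrt(3)
Combine: (9 + 4 + 8 + 20 + 2)·sqrt(3) = 43*sqrt(3)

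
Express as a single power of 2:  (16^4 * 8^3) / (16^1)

16^4 = 2^16; 8^3 = 2^9; 16^1 = 2^4
Combine exponents: 2^21

2^21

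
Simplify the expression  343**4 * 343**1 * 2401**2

7**23

343**4 = 7**12; 343**1 = 7**3; 2401**2 = 7**8
Combine exponents: 7**23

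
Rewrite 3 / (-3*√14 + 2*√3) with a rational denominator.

Multiply numerator and denominator by 2*√3 + 3*√14.
Denominator becomes -114; numerator becomes 6*√3 + 9*√14.

(-3*√14 - 2*√3)/38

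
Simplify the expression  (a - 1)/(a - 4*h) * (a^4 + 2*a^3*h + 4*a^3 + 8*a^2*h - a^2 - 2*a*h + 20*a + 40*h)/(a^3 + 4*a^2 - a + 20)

(a^2 + 2*a*h - a - 2*h)/(a - 4*h)

Factor: a^4 + 2*a^3*h + 4*a^3 + 8*a^2*h - a^2 - 2*a*h + 20*a + 40*h = (a + 2*h)*(a + 5)*(a^2 - a + 4);  a^3 + 4*a^2 - a + 20 = (a^2 - a + 4)*(a + 5)
Cancel the common factors (a^2 - a + 4), (a + 5).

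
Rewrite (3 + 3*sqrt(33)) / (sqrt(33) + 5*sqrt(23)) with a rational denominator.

Multiply numerator and denominator by -5*sqrt(23) + sqrt(33).
Denominator becomes -542; numerator becomes -15*sqrt(759) - 15*sqrt(23) + 3*sqrt(33) + 99.

(-99 - 3*sqrt(33) + 15*sqrt(23) + 15*sqrt(759))/542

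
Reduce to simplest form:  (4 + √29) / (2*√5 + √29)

(-2*√145 - 8*√5 + 4*√29 + 29)/9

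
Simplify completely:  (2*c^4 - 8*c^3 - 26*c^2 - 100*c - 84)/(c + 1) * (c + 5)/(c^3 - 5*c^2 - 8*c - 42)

Factor: 2*c^4 - 8*c^3 - 26*c^2 - 100*c - 84 = 2*(c - 7)*(c^2 + 2*c + 6)*(c + 1);  c^3 - 5*c^2 - 8*c - 42 = (c - 7)*(c^2 + 2*c + 6)
Cancel the common factors (c^2 + 2*c + 6), (c - 7), (c + 1).

2*c + 10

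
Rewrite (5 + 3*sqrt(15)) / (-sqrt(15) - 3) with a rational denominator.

(-15 + 2*sqrt(15))/3

Multiply numerator and denominator by -3 + sqrt(15).
Denominator becomes -6; numerator becomes -4*sqrt(15) + 30.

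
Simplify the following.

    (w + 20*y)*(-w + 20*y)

Difference of squares with P = 20*y, Q = w.

-w^2 + 400*y^2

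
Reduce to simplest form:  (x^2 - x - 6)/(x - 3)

x + 2

Factor: x^2 - x - 6 = (x - 3)*(x + 2)
Cancel the common factor (x - 3).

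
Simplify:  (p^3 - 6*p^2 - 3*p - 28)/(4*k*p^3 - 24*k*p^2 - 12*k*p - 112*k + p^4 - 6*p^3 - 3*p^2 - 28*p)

Factor: p^3 - 6*p^2 - 3*p - 28 = (p - 7)*(p^2 + p + 4);  4*k*p^3 - 24*k*p^2 - 12*k*p - 112*k + p^4 - 6*p^3 - 3*p^2 - 28*p = (p^2 + p + 4)*(4*k + p)*(p - 7)
Cancel the common factors (p^2 + p + 4), (p - 7).

1/(4*k + p)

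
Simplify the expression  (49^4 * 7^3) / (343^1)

7^8

49^4 = 7^8; 7^3 = 7^3; 343^1 = 7^3
Combine exponents: 7^8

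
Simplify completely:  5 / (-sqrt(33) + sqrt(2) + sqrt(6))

(-125*sqrt(33) - 145*sqrt(6) - 185*sqrt(2) - 60*sqrt(11))/577

Group as (sqrt(2) + sqrt(6)) - sqrt(33); multiply by (sqrt(2) + sqrt(6)) + sqrt(33), then rationalise the remaining surd.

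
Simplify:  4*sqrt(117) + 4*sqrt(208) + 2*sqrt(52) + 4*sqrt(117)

44*sqrt(13)

4*sqrt(117) = 12*sqrt(13); 4*sqrt(208) = 16*sqrt(13); 2*sqrt(52) = 4*sqrt(13); 4*sqrt(117) = 12*sqrt(13)
Combine: (12 + 16 + 4 + 12)·sqrt(13) = 44*sqrt(13)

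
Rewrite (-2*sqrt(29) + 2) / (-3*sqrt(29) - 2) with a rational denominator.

Multiply numerator and denominator by -2 + 3*sqrt(29).
Denominator becomes -257; numerator becomes -178 + 10*sqrt(29).

(-10*sqrt(29) + 178)/257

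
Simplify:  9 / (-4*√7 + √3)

(-36*√7 - 9*√3)/109

Multiply numerator and denominator by √3 + 4*√7.
Denominator becomes -109; numerator becomes 9*√3 + 36*√7.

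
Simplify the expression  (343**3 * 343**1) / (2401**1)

343**3 = 7**9; 343**1 = 7**3; 2401**1 = 7**4
Combine exponents: 7**8

7**8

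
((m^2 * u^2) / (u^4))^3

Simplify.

Inside the bracket: m^2 * (u^-2)
Raise to the power 3: m^6 * (u^-6)

m^6/u^6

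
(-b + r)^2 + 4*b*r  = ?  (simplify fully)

(b + r)^2

After expansion: b^2 + 2*b*r + r^2 — a perfect-square trinomial.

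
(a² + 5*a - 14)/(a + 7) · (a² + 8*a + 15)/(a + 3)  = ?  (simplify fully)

Factor: a² + 5*a - 14 = (a - 2)·(a + 7);  a² + 8*a + 15 = (a + 3)·(a + 5)
Cancel the common factors (a + 3), (a + 7).

a² + 3*a - 10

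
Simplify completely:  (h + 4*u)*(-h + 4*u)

-h^2 + 16*u^2

(4*u)^2 - (h)^2 = -h^2 + 16*u^2.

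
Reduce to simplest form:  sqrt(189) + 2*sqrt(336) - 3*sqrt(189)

sqrt(189) = 3*sqrt(21); 2*sqrt(336) = 8*sqrt(21); 3*sqrt(189) = 9*sqrt(21)
Combine: (3 + 8 - 9)·sqrt(21) = 2*sqrt(21)

2*sqrt(21)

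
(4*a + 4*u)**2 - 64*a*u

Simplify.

After expansion: 16*a**2 - 32*a*u + 16*u**2 — a perfect-square trinomial.

16*(a - u)**2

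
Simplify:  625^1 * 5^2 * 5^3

625^1 = 5^4; 5^2 = 5^2; 5^3 = 5^3
Combine exponents: 5^9

5^9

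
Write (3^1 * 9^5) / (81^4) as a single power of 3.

3^1 = 3^1; 9^5 = 3^10; 81^4 = 3^16
Combine exponents: 3^(-5)

3^(-5)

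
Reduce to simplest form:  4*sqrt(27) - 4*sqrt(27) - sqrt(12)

4*sqrt(27) = 12*sqrt(3); 4*sqrt(27) = 12*sqrt(3); sqrt(12) = 2*sqrt(3)
Combine: (12 - 12 - 2)·sqrt(3) = -2*sqrt(3)

-2*sqrt(3)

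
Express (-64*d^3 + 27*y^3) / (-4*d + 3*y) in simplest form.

(3*y)^3 - (4*d)^3 = (-4*d + 3*y)(16*d^2 + 12*d*y + 9*y^2).

16*d^2 + 12*d*y + 9*y^2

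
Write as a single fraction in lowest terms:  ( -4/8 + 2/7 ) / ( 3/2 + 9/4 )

-2/35

Numerator: -4/8 + 2/7 = -3/14
Denominator: 3/2 + 9/4 = 15/4
Divide: (-3/14) · (4/15) = -2/35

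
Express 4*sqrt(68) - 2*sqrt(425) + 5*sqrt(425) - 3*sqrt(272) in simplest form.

11*sqrt(17)

4*sqrt(68) = 8*sqrt(17); 2*sqrt(425) = 10*sqrt(17); 5*sqrt(425) = 25*sqrt(17); 3*sqrt(272) = 12*sqrt(17)
Combine: (8 - 10 + 25 - 12)·sqrt(17) = 11*sqrt(17)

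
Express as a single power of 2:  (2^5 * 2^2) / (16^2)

2^(-1)

2^5 = 2^5; 2^2 = 2^2; 16^2 = 2^8
Combine exponents: 2^(-1)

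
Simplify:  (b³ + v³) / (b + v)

Apply the sum-of-cubes factorisation and cancel (b + v).

b² - b*v + v²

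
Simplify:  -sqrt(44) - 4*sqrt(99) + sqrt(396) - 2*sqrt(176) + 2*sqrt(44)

-12*sqrt(11)

sqrt(44) = 2*sqrt(11); 4*sqrt(99) = 12*sqrt(11); sqrt(396) = 6*sqrt(11); 2*sqrt(176) = 8*sqrt(11); 2*sqrt(44) = 4*sqrt(11)
Combine: (-2 - 12 + 6 - 8 + 4)·sqrt(11) = -12*sqrt(11)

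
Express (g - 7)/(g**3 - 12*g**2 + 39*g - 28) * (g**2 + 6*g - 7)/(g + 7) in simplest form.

Factor: g**3 - 12*g**2 + 39*g - 28 = (g - 7)*(g - 1)*(g - 4);  g**2 + 6*g - 7 = (g - 1)*(g + 7)
Cancel the common factors (g - 7), (g - 1), (g + 7).

1/(g - 4)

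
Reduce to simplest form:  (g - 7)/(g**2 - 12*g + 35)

Factor: g**2 - 12*g + 35 = (g - 7)*(g - 5)
Cancel the common factor (g - 7).

1/(g - 5)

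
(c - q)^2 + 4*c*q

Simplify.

(c + q)^2

Expanding gives c^2 + 2*c*q + q^2, a perfect square.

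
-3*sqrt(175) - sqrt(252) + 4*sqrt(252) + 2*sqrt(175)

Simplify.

13*sqrt(7)

3*sqrt(175) = 15*sqrt(7); sqrt(252) = 6*sqrt(7); 4*sqrt(252) = 24*sqrt(7); 2*sqrt(175) = 10*sqrt(7)
Combine: (-15 - 6 + 24 + 10)·sqrt(7) = 13*sqrt(7)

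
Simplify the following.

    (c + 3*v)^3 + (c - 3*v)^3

Binomially expand both and collect terms in c, (3*v).

2*c*(c^2 + 27*v^2)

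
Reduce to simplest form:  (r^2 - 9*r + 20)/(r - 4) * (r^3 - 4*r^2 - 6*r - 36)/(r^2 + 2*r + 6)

Factor: r^2 - 9*r + 20 = (r - 5)*(r - 4);  r^3 - 4*r^2 - 6*r - 36 = (r^2 + 2*r + 6)*(r - 6)
Cancel the common factors (r^2 + 2*r + 6), (r - 4).

r^2 - 11*r + 30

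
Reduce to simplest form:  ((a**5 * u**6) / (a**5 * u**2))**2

Inside the bracket: u**4
Raise to the power 2: u**8

u**8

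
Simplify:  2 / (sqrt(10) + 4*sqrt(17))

(-sqrt(10) + 4*sqrt(17))/131

Multiply numerator and denominator by -sqrt(10) + 4*sqrt(17).
Denominator becomes 262; numerator becomes -2*sqrt(10) + 8*sqrt(17).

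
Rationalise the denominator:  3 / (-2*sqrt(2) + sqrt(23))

(2*sqrt(2) + sqrt(23))/5

Multiply numerator and denominator by 2*sqrt(2) + sqrt(23).
Denominator becomes 15; numerator becomes 6*sqrt(2) + 3*sqrt(23).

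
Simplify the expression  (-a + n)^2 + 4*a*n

Expand the square and combine the 4*a*n term.

(a + n)^2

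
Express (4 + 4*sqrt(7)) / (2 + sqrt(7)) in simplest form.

Multiply numerator and denominator by -sqrt(7) + 2.
Denominator becomes -3; numerator becomes -20 + 4*sqrt(7).

(-4*sqrt(7) + 20)/3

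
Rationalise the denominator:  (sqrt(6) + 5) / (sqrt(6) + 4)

(-sqrt(6) + 14)/10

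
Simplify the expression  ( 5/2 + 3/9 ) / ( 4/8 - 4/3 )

Numerator: 5/2 + 3/9 = 17/6
Denominator: 4/8 - 4/3 = -5/6
Divide: (17/6) · (-6/5) = -17/5

-17/5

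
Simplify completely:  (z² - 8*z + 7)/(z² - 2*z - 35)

(z - 1)/(z + 5)

Factor: z² - 8*z + 7 = (z - 7)·(z - 1);  z² - 2*z - 35 = (z - 7)·(z + 5)
Cancel the common factor (z - 7).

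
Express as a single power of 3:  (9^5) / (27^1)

3^7

9^5 = 3^10; 27^1 = 3^3
Combine exponents: 3^7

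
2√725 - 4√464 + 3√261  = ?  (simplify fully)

3*√29

2√725 = 10*√29; 4√464 = 16*√29; 3√261 = 9*√29
Combine: (10 - 16 + 9)·√29 = 3*√29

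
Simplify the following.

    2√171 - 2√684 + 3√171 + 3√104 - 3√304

-9*√19 + 6*√26

2√171 = 6*√19; 2√684 = 12*√19; 3√171 = 9*√19; 3√104 = 6*√26; 3√304 = 12*√19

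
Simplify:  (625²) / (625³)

625² = 5^8; 625³ = 5^12
Combine exponents: 5^(-4)

5^(-4)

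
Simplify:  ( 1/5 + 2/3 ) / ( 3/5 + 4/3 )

Numerator: 1/5 + 2/3 = 13/15
Denominator: 3/5 + 4/3 = 29/15
Divide: (13/15) · (15/29) = 13/29

13/29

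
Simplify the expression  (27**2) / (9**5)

3**(-4)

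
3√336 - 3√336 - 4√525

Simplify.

3√336 = 12*√21; 3√336 = 12*√21; 4√525 = 20*√21
Combine: (12 - 12 - 20)·√21 = -20*√21

-20*√21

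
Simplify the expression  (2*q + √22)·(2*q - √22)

4*q² - 22

(2*q)^2 - (√22)^2 = 4*q² - 22.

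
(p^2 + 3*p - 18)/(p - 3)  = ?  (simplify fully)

Factor: p^2 + 3*p - 18 = (p - 3)*(p + 6)
Cancel the common factor (p - 3).

p + 6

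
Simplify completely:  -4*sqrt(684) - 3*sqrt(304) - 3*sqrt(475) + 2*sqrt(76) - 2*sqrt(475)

4*sqrt(684) = 24*sqrt(19); 3*sqrt(304) = 12*sqrt(19); 3*sqrt(475) = 15*sqrt(19); 2*sqrt(76) = 4*sqrt(19); 2*sqrt(475) = 10*sqrt(19)
Combine: (-24 - 12 - 15 + 4 - 10)·sqrt(19) = -57*sqrt(19)

-57*sqrt(19)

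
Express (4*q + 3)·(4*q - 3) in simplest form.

Difference of squares with P = 4*q, Q = 3.

16*q² - 9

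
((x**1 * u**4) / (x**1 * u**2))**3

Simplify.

u**6

Inside the bracket: u**2
Raise to the power 3: u**6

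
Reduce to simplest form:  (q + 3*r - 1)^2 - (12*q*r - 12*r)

(-q + 3*r + 1)^2

Expanding gives q^2 - 6*q*r - 2*q + 9*r^2 + 6*r + 1, a perfect square.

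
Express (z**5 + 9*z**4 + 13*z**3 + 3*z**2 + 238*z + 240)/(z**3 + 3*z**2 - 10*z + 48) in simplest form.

z**2 + 6*z + 5

Factor: z**5 + 9*z**4 + 13*z**3 + 3*z**2 + 238*z + 240 = (z + 6)*(z + 5)*(z + 1)*(z**2 - 3*z + 8);  z**3 + 3*z**2 - 10*z + 48 = (z + 6)*(z**2 - 3*z + 8)
Cancel the common factors (z**2 - 3*z + 8), (z + 6).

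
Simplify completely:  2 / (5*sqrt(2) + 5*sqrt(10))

(-sqrt(2) + sqrt(10))/20

Multiply numerator and denominator by -5*sqrt(10) + 5*sqrt(2).
Denominator becomes -200; numerator becomes -10*sqrt(10) + 10*sqrt(2).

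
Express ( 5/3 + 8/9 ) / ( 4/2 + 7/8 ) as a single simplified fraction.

Numerator: 5/3 + 8/9 = 23/9
Denominator: 4/2 + 7/8 = 23/8
Divide: (23/9) · (8/23) = 8/9

8/9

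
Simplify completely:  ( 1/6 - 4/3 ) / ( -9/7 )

49/54

Numerator: 1/6 - 4/3 = -7/6
Denominator: -9/7 = -9/7
Divide: (-7/6) · (-7/9) = 49/54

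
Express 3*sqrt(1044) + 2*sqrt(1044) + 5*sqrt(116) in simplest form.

3*sqrt(1044) = 18*sqrt(29); 2*sqrt(1044) = 12*sqrt(29); 5*sqrt(116) = 10*sqrt(29)
Combine: (18 + 12 + 10)·sqrt(29) = 40*sqrt(29)

40*sqrt(29)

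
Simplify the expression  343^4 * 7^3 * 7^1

343^4 = 7^12; 7^3 = 7^3; 7^1 = 7^1
Combine exponents: 7^16

7^16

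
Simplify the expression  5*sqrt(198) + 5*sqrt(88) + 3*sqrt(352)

5*sqrt(198) = 15*sqrt(22); 5*sqrt(88) = 10*sqrt(22); 3*sqrt(352) = 12*sqrt(22)
Combine: (15 + 10 + 12)·sqrt(22) = 37*sqrt(22)

37*sqrt(22)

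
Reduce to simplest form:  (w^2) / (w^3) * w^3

Quotient: (w^-1)
Multiply by w^3: add exponents.

w^2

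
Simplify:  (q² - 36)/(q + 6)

q - 6

Factor: q² - 36 = (q - 6)·(q + 6)
Cancel the common factor (q + 6).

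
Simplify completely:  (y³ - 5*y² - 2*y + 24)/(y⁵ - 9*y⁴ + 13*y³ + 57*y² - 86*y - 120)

1/(y² - 4*y - 5)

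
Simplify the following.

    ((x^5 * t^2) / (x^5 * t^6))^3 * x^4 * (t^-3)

Inside the bracket: (t^-4)
Raise to the power 3: (t^-12)
Multiply by x^4 * (t^-3): add exponents.

x^4/t^15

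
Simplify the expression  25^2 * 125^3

5^13

25^2 = 5^4; 125^3 = 5^9
Combine exponents: 5^13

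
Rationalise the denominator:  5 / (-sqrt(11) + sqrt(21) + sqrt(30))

Group as (sqrt(21) + sqrt(30)) - sqrt(11); multiply by (sqrt(21) + sqrt(30)) + sqrt(11), then rationalise the remaining surd.

(-20*sqrt(11) + sqrt(30) + 10*sqrt(21) + 3*sqrt(770))/92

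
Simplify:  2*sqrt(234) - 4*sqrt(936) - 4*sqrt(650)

-38*sqrt(26)

2*sqrt(234) = 6*sqrt(26); 4*sqrt(936) = 24*sqrt(26); 4*sqrt(650) = 20*sqrt(26)
Combine: (6 - 24 - 20)·sqrt(26) = -38*sqrt(26)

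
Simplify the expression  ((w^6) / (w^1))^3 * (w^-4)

Inside the bracket: w^5
Raise to the power 3: w^15
Multiply by (w^-4): add exponents.

w^11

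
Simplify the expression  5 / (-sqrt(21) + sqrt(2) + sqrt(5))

(-35*sqrt(21) - 45*sqrt(5) - 60*sqrt(2) - 5*sqrt(210))/78

Group as (sqrt(2) + sqrt(5)) - sqrt(21); multiply by (sqrt(2) + sqrt(5)) + sqrt(21), then rationalise the remaining surd.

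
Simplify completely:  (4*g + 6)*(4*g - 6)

Difference of squares with P = 4*g, Q = 6.

16*g^2 - 36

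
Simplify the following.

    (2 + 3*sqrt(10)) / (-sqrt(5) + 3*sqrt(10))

Multiply numerator and denominator by sqrt(5) + 3*sqrt(10).
Denominator becomes 85; numerator becomes 2*sqrt(5) + 6*sqrt(10) + 15*sqrt(2) + 90.

(2*sqrt(5) + 6*sqrt(10) + 15*sqrt(2) + 90)/85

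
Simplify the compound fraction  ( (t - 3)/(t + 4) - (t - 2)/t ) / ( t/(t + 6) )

Numerator: (t - 3)/(t + 4) - (t - 2)/t = (-5*t + 8)/(t^2 + 4*t)
Denominator: t/(t + 6) = t/(t + 6)
Divide: ((-5*t + 8)/(t^2 + 4*t)) · ((t + 6)/t) = (-5*t^2 - 22*t + 48)/(t^3 + 4*t^2)

(-5*t^2 - 22*t + 48)/(t^3 + 4*t^2)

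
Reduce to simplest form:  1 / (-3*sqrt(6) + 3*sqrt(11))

Multiply numerator and denominator by 3*sqrt(6) + 3*sqrt(11).
Denominator becomes 45; numerator becomes 3*sqrt(6) + 3*sqrt(11).

(sqrt(6) + sqrt(11))/15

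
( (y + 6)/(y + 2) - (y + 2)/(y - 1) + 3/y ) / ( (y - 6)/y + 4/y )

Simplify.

(4*y² - 7*y - 6)/(y³ - y² - 4*y + 4)

Numerator: (y + 6)/(y + 2) - (y + 2)/(y - 1) + 3/y = (4*y² - 7*y - 6)/(y³ + y² - 2*y)
Denominator: (y - 6)/y + 4/y = (y - 2)/y
Divide: ((4*y² - 7*y - 6)/(y³ + y² - 2*y)) · (y/(y - 2)) = (4*y² - 7*y - 6)/(y³ - y² - 4*y + 4)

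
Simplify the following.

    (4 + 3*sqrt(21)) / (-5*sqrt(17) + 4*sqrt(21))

(-15*sqrt(357) - 252 - 20*sqrt(17) - 16*sqrt(21))/89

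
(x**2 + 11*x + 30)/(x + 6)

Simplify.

x + 5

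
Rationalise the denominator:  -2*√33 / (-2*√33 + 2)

(√33 + 33)/32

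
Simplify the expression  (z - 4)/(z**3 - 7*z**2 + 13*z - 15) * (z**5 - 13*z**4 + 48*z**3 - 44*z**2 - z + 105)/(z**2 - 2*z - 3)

(z**2 - 11*z + 28)/(z - 3)

Factor: z**3 - 7*z**2 + 13*z - 15 = (z - 5)*(z**2 - 2*z + 3);  z**5 - 13*z**4 + 48*z**3 - 44*z**2 - z + 105 = (z + 1)*(z**2 - 2*z + 3)*(z - 5)*(z - 7);  z**2 - 2*z - 3 = (z - 3)*(z + 1)
Cancel the common factors (z**2 - 2*z + 3), (z + 1), (z - 5).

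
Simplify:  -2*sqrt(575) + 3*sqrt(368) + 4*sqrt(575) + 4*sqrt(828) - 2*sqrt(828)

2*sqrt(575) = 10*sqrt(23); 3*sqrt(368) = 12*sqrt(23); 4*sqrt(575) = 20*sqrt(23); 4*sqrt(828) = 24*sqrt(23); 2*sqrt(828) = 12*sqrt(23)
Combine: (-10 + 12 + 20 + 24 - 12)·sqrt(23) = 34*sqrt(23)

34*sqrt(23)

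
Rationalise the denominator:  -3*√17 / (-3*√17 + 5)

(15*√17 + 153)/128

Multiply numerator and denominator by 5 + 3*√17.
Denominator becomes -128; numerator becomes -153 - 15*√17.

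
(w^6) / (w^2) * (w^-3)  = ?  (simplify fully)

Quotient: w^4
Multiply by (w^-3): add exponents.

w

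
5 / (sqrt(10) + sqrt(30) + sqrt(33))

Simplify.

(-300*sqrt(11) + 35*sqrt(33) + 65*sqrt(30) + 265*sqrt(10))/1151

Group as (sqrt(10) + sqrt(33)) + sqrt(30); multiply by (sqrt(10) + sqrt(33)) - sqrt(30), then rationalise the remaining surd.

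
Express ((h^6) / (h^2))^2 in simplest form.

Inside the bracket: h^4
Raise to the power 2: h^8

h^8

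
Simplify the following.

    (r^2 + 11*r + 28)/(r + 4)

Factor: r^2 + 11*r + 28 = (r + 4)*(r + 7)
Cancel the common factor (r + 4).

r + 7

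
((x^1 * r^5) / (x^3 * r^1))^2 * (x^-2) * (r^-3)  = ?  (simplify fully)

r^5/x^6

Inside the bracket: (x^-2) * r^4
Raise to the power 2: (x^-4) * r^8
Multiply by (x^-2) * (r^-3): add exponents.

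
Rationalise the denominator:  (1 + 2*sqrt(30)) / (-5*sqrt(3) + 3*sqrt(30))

Multiply numerator and denominator by 5*sqrt(3) + 3*sqrt(30).
Denominator becomes 195; numerator becomes 5*sqrt(3) + 3*sqrt(30) + 30*sqrt(10) + 180.

(5*sqrt(3) + 3*sqrt(30) + 30*sqrt(10) + 180)/195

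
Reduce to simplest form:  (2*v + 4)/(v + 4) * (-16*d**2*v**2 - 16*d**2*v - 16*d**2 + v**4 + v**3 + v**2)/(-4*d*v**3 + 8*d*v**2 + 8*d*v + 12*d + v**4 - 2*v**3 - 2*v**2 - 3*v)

Factor: 2*v + 4 = 2*(v + 2);  -16*d**2*v**2 - 16*d**2*v - 16*d**2 + v**4 + v**3 + v**2 = (4*d + v)*(v**2 + v + 1)*(-4*d + v);  -4*d*v**3 + 8*d*v**2 + 8*d*v + 12*d + v**4 - 2*v**3 - 2*v**2 - 3*v = (v - 3)*(v**2 + v + 1)*(-4*d + v)
Cancel the common factors (v**2 + v + 1), (-4*d + v).

(8*d*v + 16*d + 2*v**2 + 4*v)/(v**2 + v - 12)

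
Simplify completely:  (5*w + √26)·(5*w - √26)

25*w² - 26

Difference of squares with P = 5*w, Q = √26.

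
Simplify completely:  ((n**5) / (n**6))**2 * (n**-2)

Inside the bracket: (n**-1)
Raise to the power 2: (n**-2)
Multiply by (n**-2): add exponents.

n**(-4)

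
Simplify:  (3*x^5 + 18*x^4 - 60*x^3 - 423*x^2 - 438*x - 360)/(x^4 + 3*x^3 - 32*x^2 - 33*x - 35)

Factor: 3*x^5 + 18*x^4 - 60*x^3 - 423*x^2 - 438*x - 360 = 3*(x^2 + x + 1)*(x + 6)*(x - 5)*(x + 4);  x^4 + 3*x^3 - 32*x^2 - 33*x - 35 = (x - 5)*(x^2 + x + 1)*(x + 7)
Cancel the common factors (x^2 + x + 1), (x - 5).

(3*x^2 + 30*x + 72)/(x + 7)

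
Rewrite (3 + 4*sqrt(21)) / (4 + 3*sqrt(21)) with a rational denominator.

(-7*sqrt(21) + 240)/173

Multiply numerator and denominator by -3*sqrt(21) + 4.
Denominator becomes -173; numerator becomes -240 + 7*sqrt(21).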